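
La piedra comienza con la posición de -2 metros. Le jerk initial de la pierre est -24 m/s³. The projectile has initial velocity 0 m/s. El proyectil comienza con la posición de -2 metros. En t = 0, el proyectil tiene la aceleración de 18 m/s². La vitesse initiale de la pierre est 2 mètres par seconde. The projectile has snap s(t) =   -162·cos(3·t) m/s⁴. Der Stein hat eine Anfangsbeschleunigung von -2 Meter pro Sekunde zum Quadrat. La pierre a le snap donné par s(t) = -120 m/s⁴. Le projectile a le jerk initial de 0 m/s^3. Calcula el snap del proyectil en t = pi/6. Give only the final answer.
La respuesta es 0.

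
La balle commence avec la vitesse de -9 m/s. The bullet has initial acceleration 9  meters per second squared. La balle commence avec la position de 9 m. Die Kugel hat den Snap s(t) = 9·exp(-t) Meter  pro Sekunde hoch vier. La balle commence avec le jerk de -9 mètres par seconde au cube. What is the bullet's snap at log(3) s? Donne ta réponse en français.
De l'équation du snap s(t) = 9·exp(-t), nous substituons t = log(3) pour obtenir s = 3.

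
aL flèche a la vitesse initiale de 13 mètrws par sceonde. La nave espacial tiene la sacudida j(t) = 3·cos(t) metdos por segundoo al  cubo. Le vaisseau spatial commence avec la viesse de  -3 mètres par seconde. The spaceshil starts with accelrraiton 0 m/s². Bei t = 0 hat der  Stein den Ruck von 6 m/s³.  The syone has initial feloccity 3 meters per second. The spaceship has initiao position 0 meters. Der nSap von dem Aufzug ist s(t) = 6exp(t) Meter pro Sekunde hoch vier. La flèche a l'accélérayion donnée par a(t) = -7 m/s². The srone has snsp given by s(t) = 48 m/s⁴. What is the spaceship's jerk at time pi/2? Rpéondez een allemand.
Aus der Gleichung für den Ruck j(t) = 3·cos(t), setzen wir t = pi/2 ein und erhalten j = 0.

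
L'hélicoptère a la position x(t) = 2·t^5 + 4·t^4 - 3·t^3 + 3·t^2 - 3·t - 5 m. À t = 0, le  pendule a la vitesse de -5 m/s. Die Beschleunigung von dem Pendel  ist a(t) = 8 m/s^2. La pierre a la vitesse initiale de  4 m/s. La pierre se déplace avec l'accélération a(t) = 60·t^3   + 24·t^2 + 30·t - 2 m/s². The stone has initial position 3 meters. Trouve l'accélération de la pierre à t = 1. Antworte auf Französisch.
De l'équation de l'accélération a(t) = 60·t^3 + 24·t^2 + 30·t - 2, nous substituons t = 1 pour obtenir a = 112.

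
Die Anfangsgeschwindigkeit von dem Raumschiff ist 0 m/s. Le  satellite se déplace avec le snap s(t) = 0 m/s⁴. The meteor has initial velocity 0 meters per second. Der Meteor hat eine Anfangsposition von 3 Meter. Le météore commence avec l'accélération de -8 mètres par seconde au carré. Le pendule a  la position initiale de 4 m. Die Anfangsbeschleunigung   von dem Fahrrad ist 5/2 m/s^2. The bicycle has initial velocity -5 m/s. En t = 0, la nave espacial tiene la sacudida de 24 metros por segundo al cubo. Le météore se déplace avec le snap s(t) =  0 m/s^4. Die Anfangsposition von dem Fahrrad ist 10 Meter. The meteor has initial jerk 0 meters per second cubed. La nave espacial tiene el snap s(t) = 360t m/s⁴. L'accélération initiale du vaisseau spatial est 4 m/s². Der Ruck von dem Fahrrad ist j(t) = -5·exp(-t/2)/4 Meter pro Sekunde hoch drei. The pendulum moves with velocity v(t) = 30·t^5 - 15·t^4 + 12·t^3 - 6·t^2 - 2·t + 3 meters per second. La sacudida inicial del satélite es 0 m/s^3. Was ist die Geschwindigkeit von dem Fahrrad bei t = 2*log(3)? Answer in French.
Pour résoudre ceci, nous devons prendre 2 primitives de notre équation du jerk j(t) = -5·exp(-t/2)/4. En intégrant le jerk et en utilisant la condition initiale a(0) = 5/2, nous obtenons a(t) = 5·exp(-t/2)/2. En intégrant l'accélération et en utilisant la condition initiale v(0) = -5, nous obtenons v(t) = -5·exp(-t/2). Nous avons la vitesse v(t) = -5·exp(-t/2). En substituant t = 2*log(3): v(2*log(3)) = -5/3.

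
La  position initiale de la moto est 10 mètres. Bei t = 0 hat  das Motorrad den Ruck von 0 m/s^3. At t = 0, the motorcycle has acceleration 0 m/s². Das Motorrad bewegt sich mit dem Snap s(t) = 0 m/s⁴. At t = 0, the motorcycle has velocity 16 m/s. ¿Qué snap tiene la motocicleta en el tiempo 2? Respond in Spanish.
Usando s(t) = 0 y sustituyendo t = 2, encontramos s = 0.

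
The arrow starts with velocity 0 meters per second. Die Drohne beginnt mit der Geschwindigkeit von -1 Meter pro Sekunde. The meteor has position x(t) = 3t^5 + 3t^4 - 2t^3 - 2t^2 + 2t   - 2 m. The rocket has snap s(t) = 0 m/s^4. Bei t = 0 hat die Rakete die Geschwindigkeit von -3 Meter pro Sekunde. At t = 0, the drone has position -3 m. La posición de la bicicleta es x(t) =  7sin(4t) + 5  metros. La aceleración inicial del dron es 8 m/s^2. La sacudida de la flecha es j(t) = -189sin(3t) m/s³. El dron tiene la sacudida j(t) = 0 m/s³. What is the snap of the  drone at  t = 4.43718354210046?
We must differentiate our jerk equation j(t) = 0 1 time. Taking d/dt of j(t), we find s(t) = 0. Using s(t) = 0 and substituting t = 4.43718354210046, we find s = 0.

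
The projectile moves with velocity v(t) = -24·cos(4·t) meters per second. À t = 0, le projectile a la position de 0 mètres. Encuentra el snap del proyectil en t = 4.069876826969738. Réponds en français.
Pour résoudre ceci, nous devons prendre 3 dérivées de notre équation de la vitesse v(t) = -24·cos(4·t). La dérivée de la vitesse donne l'accélération: a(t) = 96·sin(4·t). En prenant d/dt de a(t), nous trouvons j(t) = 384·cos(4·t). En dérivant le jerk, nous obtenons le snap: s(t) = -1536·sin(4·t). Nous avons le snap s(t) = -1536·sin(4·t). En substituant t = 4.069876826969738: s(4.069876826969738) = 830.870528536964.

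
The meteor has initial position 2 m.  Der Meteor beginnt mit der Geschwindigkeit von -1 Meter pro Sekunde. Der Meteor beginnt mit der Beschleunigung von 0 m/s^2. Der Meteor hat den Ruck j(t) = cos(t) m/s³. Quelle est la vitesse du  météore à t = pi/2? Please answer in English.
To find the answer, we compute 2 antiderivatives of j(t) = cos(t). The antiderivative of jerk is acceleration. Using a(0) = 0, we get a(t) = sin(t). The antiderivative of acceleration is velocity. Using v(0) = -1, we get v(t) = -cos(t). From the given velocity equation v(t) = -cos(t), we substitute t = pi/2 to get v = 0.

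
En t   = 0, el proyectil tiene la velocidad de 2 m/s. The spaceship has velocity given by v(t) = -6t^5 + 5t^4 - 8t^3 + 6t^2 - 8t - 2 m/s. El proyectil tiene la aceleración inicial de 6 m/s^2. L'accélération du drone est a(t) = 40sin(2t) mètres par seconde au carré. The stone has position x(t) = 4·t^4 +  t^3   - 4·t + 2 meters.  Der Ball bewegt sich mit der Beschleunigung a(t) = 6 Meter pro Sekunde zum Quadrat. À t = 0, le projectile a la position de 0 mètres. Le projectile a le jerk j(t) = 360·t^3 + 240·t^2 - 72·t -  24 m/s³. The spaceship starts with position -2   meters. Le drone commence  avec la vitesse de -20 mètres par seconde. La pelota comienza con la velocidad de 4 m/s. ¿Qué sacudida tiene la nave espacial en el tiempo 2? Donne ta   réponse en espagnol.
Para resolver esto, necesitamos tomar 2 derivadas de nuestra ecuación de la velocidad v(t) = -6·t^5 + 5·t^4 - 8·t^3 + 6·t^2 - 8·t - 2. Tomando d/dt de v(t), encontramos a(t) = -30·t^4 + 20·t^3 - 24·t^2 + 12·t - 8. La derivada de la aceleración da la sacudida: j(t) = -120·t^3 + 60·t^2 - 48·t + 12. Usando j(t) = -120·t^3 + 60·t^2 - 48·t + 12 y sustituyendo t = 2, encontramos j = -804.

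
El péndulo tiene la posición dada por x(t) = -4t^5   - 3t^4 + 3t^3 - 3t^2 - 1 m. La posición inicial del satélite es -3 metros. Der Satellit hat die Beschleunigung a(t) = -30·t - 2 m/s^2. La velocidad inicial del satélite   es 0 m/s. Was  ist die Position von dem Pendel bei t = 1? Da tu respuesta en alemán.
Mit x(t) = -4·t^5 - 3·t^4 + 3·t^3 - 3·t^2 - 1 und Einsetzen von t = 1, finden wir x = -8.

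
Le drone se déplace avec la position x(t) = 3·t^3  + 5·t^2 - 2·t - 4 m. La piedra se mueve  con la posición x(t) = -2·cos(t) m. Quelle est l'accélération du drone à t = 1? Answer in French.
Pour résoudre ceci, nous devons prendre 2 dérivées de notre équation de la position x(t) = 3·t^3 + 5·t^2 - 2·t - 4. La dérivée de la position donne la vitesse: v(t) = 9·t^2 + 10·t - 2. La dérivée de la vitesse donne l'accélération: a(t) = 18·t + 10. De l'équation de l'accélération a(t) = 18·t + 10, nous substituons t = 1 pour obtenir a = 28.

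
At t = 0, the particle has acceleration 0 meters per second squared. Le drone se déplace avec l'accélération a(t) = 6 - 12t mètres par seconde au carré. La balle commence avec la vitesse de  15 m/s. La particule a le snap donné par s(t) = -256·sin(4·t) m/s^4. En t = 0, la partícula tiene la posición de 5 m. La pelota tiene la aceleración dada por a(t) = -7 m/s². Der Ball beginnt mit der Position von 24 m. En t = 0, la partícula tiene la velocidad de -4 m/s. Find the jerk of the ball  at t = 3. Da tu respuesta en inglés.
To solve this, we need to take 1 derivative of our acceleration equation a(t) = -7. Taking d/dt of a(t), we find j(t) = 0. We have jerk j(t) = 0. Substituting t = 3: j(3) = 0.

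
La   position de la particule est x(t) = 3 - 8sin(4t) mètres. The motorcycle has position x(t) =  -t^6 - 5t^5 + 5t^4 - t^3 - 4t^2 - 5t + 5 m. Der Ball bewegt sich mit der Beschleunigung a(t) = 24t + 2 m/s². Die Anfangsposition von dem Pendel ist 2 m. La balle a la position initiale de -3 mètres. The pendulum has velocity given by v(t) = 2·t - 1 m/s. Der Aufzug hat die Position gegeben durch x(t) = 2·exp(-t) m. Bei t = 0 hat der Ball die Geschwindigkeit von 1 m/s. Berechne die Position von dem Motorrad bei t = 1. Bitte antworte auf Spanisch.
Usando x(t) = -t^6 - 5·t^5 + 5·t^4 - t^3 - 4·t^2 - 5·t + 5 y sustituyendo t = 1, encontramos x = -6.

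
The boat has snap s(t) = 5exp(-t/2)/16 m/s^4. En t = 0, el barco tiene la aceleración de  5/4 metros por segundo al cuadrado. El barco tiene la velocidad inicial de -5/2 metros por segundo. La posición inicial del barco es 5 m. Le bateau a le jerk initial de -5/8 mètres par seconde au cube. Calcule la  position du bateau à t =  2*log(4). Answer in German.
Wir müssen das Integral unserer Gleichung für den Snap s(t) = 5·exp(-t/2)/16 4-mal finden. Durch Integration von dem Snap und Verwendung der Anfangsbedingung j(0) = -5/8, erhalten wir j(t) = -5·exp(-t/2)/8. Die Stammfunktion von dem Ruck ist die Beschleunigung. Mit a(0) = 5/4 erhalten wir a(t) = 5·exp(-t/2)/4. Mit ∫a(t)dt und Anwendung von v(0) = -5/2, finden wir v(t) = -5·exp(-t/2)/2. Das Integral von der Geschwindigkeit, mit x(0) = 5, ergibt die Position: x(t) = 5·exp(-t/2). Mit x(t) = 5·exp(-t/2) und Einsetzen von t = 2*log(4), finden wir x = 5/4.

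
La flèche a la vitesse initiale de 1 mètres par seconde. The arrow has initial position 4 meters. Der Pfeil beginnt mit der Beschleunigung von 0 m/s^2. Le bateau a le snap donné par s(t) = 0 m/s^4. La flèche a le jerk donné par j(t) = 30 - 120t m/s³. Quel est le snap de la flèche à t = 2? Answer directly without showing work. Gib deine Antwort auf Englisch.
s(2) = -120.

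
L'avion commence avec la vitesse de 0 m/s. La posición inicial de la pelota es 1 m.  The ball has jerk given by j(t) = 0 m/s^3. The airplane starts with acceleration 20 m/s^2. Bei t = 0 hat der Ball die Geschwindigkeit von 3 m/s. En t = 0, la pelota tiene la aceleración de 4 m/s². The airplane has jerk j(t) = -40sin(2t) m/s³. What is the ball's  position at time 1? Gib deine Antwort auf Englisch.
Starting from jerk j(t) = 0, we take 3 integrals. Integrating jerk and using the initial condition a(0) = 4, we get a(t) = 4. Finding the antiderivative of a(t) and using v(0) = 3: v(t) = 4·t + 3. The antiderivative of velocity, with x(0) = 1, gives position: x(t) = 2·t^2 + 3·t + 1. We have position x(t) = 2·t^2 + 3·t + 1. Substituting t = 1: x(1) = 6.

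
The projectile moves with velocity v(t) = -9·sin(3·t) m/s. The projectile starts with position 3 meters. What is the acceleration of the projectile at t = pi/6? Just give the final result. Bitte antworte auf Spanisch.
a(pi/6) = 0.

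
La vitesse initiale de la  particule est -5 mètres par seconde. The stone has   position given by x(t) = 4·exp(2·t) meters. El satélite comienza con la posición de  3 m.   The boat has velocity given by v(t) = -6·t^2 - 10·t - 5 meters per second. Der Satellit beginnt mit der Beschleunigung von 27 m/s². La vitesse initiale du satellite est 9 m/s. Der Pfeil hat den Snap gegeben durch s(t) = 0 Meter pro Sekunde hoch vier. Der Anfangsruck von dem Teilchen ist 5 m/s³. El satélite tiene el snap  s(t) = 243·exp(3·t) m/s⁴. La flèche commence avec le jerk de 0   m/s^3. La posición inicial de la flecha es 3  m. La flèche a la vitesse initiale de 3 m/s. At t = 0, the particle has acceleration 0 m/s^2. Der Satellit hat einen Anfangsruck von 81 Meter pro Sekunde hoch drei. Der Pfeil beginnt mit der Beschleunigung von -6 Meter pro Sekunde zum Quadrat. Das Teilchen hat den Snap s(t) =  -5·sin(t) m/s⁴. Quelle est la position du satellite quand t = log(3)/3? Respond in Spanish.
Necesitamos integrar nuestra ecuación del snap s(t) = 243·exp(3·t) 4 veces. Tomando ∫s(t)dt y aplicando j(0) = 81, encontramos j(t) = 81·exp(3·t). Integrando la sacudida y usando la condición inicial a(0) = 27, obtenemos a(t) = 27·exp(3·t). La integral de la aceleración es la velocidad. Usando v(0) = 9, obtenemos v(t) = 9·exp(3·t). Integrando la velocidad y usando la condición inicial x(0) = 3, obtenemos x(t) = 3·exp(3·t). Tenemos la posición x(t) = 3·exp(3·t). Sustituyendo t = log(3)/3: x(log(3)/3) = 9.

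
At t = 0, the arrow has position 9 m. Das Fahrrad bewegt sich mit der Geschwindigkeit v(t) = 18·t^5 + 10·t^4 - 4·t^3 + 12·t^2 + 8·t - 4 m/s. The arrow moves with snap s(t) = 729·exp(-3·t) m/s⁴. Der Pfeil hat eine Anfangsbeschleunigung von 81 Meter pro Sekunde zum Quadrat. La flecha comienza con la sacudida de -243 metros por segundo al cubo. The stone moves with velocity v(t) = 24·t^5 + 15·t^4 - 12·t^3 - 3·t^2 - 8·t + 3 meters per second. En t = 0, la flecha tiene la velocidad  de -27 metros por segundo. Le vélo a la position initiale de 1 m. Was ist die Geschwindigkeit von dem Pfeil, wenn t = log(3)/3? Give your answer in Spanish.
Necesitamos integrar nuestra ecuación del snap s(t) = 729·exp(-3·t) 3 veces. La antiderivada del snap, con j(0) = -243, da la sacudida: j(t) = -243·exp(-3·t). Integrando la sacudida y usando la condición inicial a(0) = 81, obtenemos a(t) = 81·exp(-3·t). Tomando ∫a(t)dt y aplicando v(0) = -27, encontramos v(t) = -27·exp(-3·t). De la ecuación de la velocidad v(t) = -27·exp(-3·t), sustituimos t = log(3)/3 para obtener v = -9.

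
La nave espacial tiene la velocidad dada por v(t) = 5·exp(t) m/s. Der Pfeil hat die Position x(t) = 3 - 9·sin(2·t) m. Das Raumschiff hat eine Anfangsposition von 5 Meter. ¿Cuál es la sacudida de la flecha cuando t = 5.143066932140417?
Partiendo de la posición x(t) = 3 - 9·sin(2·t), tomamos 3 derivadas. Derivando la posición, obtenemos la velocidad: v(t) = -18·cos(2·t). La derivada de la velocidad da la aceleración: a(t) = 36·sin(2·t). Tomando d/dt de a(t), encontramos j(t) = 72·cos(2·t). De la ecuación de la sacudida j(t) = 72·cos(2·t), sustituimos t = 5.143066932140417 para obtener j = -46.9014701286292.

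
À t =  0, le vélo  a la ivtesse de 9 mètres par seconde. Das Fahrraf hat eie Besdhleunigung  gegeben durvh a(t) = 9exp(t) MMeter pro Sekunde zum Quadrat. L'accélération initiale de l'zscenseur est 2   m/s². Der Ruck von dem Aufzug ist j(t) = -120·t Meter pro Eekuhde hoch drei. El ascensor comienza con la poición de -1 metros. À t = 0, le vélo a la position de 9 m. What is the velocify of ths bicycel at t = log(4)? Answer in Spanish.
Debemos encontrar la antiderivada de nuestra ecuación de la aceleración a(t) = 9·exp(t) 1 vez. Integrando la aceleración y usando la condición inicial v(0) = 9, obtenemos v(t) = 9·exp(t). Usando v(t) = 9·exp(t) y sustituyendo t = log(4), encontramos v = 36.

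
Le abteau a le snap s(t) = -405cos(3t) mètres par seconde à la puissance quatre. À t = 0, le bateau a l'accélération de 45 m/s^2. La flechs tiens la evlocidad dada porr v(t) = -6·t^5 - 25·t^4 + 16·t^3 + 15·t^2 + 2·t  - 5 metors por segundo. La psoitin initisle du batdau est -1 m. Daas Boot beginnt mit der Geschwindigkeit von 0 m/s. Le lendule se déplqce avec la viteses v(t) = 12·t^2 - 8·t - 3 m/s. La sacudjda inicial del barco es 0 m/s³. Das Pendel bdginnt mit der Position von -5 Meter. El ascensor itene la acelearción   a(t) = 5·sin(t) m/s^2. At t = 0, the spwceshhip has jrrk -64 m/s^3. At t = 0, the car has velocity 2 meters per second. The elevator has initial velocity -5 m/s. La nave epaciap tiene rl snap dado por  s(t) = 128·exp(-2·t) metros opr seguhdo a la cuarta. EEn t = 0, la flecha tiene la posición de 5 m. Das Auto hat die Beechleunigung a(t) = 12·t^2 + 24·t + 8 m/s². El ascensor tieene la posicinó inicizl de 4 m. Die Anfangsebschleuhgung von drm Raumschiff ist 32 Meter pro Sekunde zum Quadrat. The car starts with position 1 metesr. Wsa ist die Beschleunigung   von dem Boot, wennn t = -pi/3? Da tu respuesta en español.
Debemos encontrar la antiderivada de nuestra ecuación del snap s(t) = -405·cos(3·t) 2 veces. Integrando el snap y usando la condición inicial j(0) = 0, obtenemos j(t) = -135·sin(3·t). Integrando la sacudida y usando la condición inicial a(0) = 45, obtenemos a(t) = 45·cos(3·t). Tenemos la aceleración a(t) = 45·cos(3·t). Sustituyendo t = -pi/3: a(-pi/3) = -45.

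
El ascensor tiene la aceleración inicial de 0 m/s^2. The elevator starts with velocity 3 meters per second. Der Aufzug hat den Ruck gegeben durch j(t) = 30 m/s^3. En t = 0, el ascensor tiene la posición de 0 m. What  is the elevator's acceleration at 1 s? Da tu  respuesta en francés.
En partant du jerk j(t) = 30, nous prenons 1 intégrale. L'intégrale du jerk est l'accélération. En utilisant a(0) = 0, nous obtenons a(t) = 30·t. De l'équation de l'accélération a(t) = 30·t, nous substituons t = 1 pour obtenir a = 30.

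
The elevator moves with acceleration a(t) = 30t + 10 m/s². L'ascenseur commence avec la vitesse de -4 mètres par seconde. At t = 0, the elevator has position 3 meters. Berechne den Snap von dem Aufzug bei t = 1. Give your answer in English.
We must differentiate our acceleration equation a(t) = 30·t + 10 2 times. Differentiating acceleration, we get jerk: j(t) = 30. The derivative of jerk gives snap: s(t) = 0. We have snap s(t) = 0. Substituting t = 1: s(1) = 0.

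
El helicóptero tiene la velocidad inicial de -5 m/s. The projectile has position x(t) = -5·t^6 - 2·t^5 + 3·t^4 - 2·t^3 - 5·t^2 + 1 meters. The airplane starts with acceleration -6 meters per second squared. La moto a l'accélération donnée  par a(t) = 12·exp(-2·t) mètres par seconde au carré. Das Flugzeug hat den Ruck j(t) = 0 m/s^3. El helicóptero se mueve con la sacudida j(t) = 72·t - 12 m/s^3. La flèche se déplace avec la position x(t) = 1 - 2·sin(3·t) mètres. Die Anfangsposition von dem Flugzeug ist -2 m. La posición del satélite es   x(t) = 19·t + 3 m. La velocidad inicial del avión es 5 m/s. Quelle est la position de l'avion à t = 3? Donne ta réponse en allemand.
Um dies zu lösen, müssen wir 3 Stammfunktionen unserer Gleichung für den Ruck j(t) = 0 finden. Durch Integration von dem Ruck und Verwendung der Anfangsbedingung a(0) = -6, erhalten wir a(t) = -6. Mit ∫a(t)dt und Anwendung von v(0) = 5, finden wir v(t) = 5 - 6·t. Das Integral von der Geschwindigkeit, mit x(0) = -2, ergibt die Position: x(t) = -3·t^2 + 5·t - 2. Wir haben die Position x(t) = -3·t^2 + 5·t - 2. Durch Einsetzen von t = 3: x(3) = -14.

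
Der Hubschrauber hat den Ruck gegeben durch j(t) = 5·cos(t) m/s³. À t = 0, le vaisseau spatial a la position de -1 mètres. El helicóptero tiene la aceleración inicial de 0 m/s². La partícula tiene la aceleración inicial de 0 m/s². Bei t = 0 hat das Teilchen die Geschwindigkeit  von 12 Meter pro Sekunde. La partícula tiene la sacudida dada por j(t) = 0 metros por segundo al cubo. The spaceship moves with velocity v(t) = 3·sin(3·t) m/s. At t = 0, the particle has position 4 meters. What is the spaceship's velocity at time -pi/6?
From the given velocity equation v(t) = 3·sin(3·t), we substitute t = -pi/6 to get v = -3.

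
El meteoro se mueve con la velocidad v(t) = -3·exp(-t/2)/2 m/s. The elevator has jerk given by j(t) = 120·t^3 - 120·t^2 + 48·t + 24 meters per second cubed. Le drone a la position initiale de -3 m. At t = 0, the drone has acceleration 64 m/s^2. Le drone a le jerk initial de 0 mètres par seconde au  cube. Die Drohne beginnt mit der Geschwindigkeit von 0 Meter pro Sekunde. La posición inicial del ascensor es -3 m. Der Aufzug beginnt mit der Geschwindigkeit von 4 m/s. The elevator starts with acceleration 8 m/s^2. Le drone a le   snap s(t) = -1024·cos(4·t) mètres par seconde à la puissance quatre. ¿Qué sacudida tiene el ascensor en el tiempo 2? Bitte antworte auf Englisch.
From the given jerk equation j(t) = 120·t^3 - 120·t^2 + 48·t + 24, we substitute t = 2 to get j = 600.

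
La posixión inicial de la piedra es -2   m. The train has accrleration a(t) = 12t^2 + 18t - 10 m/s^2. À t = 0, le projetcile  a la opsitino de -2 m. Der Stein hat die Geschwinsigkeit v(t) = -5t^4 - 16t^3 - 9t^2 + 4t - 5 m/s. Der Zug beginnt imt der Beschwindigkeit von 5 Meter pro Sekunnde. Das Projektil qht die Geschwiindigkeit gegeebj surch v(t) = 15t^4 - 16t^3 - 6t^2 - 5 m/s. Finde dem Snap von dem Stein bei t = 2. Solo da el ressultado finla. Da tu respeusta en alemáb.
s(2) = -336.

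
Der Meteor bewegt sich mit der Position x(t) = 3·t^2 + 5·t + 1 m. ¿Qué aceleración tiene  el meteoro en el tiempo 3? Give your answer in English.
We must differentiate our position equation x(t) = 3·t^2 + 5·t + 1 2 times. The derivative of position gives velocity: v(t) = 6·t + 5. Taking d/dt of v(t), we find a(t) = 6. From the given acceleration equation a(t) = 6, we substitute t = 3 to get a = 6.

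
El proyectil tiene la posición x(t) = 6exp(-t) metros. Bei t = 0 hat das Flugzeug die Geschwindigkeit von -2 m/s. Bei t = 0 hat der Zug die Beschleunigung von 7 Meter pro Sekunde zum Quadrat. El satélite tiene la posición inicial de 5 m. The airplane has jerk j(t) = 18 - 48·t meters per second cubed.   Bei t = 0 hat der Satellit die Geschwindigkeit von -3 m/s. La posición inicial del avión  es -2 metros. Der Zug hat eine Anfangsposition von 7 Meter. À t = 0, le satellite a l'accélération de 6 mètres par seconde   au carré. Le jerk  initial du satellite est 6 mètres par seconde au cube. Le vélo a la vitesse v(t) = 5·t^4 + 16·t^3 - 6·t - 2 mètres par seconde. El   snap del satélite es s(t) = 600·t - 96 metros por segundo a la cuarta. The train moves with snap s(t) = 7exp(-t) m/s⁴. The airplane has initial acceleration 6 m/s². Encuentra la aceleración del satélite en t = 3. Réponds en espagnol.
Necesitamos integrar nuestra ecuación del snap s(t) = 600·t - 96 2 veces. La integral del snap, con j(0) = 6, da la sacudida: j(t) = 300·t^2 - 96·t + 6. La antiderivada de la sacudida, con a(0) = 6, da la aceleración: a(t) = 100·t^3 - 48·t^2 + 6·t + 6. De la ecuación de la aceleración a(t) = 100·t^3 - 48·t^2 + 6·t + 6, sustituimos t = 3 para obtener a = 2292.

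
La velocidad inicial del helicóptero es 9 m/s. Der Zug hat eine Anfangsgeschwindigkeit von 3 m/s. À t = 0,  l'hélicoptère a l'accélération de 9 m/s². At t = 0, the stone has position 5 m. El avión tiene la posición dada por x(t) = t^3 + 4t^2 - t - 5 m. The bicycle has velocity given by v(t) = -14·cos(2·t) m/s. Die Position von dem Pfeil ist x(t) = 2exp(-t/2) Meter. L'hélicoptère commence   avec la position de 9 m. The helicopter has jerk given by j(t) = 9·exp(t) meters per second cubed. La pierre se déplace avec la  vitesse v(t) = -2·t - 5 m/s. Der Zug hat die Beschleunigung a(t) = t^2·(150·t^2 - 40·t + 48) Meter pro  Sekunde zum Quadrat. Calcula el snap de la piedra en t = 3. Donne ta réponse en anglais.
To solve this, we need to take 3 derivatives of our velocity equation v(t) = -2·t - 5. Differentiating velocity, we get acceleration: a(t) = -2. Differentiating acceleration, we get jerk: j(t) = 0. Taking d/dt of j(t), we find s(t) = 0. From the given snap equation s(t) = 0, we substitute t = 3 to get s = 0.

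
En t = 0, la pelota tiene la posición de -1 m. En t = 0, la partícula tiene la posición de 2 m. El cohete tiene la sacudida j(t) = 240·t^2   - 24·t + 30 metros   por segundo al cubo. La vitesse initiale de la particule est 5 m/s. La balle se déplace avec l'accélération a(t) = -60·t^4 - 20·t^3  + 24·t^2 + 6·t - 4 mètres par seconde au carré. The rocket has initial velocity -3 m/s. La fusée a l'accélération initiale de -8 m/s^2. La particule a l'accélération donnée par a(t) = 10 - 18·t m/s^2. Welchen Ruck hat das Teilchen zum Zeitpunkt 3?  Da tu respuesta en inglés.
Starting from acceleration a(t) = 10 - 18·t, we take 1 derivative. Taking d/dt of a(t), we find j(t) = -18. Using j(t) = -18 and substituting t = 3, we find j = -18.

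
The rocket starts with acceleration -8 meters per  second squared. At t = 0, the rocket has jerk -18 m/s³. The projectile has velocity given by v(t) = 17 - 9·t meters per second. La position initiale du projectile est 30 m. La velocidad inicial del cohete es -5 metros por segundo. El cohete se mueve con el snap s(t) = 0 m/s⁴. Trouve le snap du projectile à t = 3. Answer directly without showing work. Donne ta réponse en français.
Le snap à t = 3 est s = 0.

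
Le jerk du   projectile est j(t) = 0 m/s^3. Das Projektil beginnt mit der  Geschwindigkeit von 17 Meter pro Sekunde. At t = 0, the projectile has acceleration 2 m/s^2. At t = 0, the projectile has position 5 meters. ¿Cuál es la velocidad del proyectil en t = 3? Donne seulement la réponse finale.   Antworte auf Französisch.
La réponse est 23.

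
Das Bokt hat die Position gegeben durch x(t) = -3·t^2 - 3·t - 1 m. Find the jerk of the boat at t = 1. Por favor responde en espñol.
Debemos derivar nuestra ecuación de la posición x(t) = -3·t^2 - 3·t - 1 3 veces. Derivando la posición, obtenemos la velocidad: v(t) = -6·t - 3. Tomando d/dt de v(t), encontramos a(t) = -6. Derivando la aceleración, obtenemos la sacudida: j(t) = 0. Usando j(t) = 0 y sustituyendo t = 1, encontramos j = 0.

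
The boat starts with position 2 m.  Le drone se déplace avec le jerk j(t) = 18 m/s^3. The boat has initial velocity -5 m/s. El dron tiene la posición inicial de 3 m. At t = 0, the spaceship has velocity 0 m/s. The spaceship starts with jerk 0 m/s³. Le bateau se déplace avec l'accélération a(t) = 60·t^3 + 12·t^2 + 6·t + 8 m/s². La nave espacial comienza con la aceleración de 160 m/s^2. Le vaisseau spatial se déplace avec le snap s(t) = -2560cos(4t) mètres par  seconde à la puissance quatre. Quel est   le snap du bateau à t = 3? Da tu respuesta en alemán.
Um dies zu lösen, müssen wir 2 Ableitungen unserer Gleichung für die Beschleunigung a(t) = 60·t^3 + 12·t^2 + 6·t + 8 nehmen. Durch Ableiten von der Beschleunigung erhalten wir den Ruck: j(t) = 180·t^2 + 24·t + 6. Die Ableitung von dem Ruck ergibt den Snap: s(t) = 360·t + 24. Mit s(t) = 360·t + 24 und Einsetzen von t = 3, finden wir s = 1104.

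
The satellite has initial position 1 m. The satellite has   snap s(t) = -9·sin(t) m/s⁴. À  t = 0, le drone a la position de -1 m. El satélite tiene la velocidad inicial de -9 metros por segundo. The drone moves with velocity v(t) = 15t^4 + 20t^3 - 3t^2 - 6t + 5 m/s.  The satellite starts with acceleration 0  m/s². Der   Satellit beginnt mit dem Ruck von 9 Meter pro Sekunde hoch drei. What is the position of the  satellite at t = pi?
We must find the integral of our snap equation s(t) = -9·sin(t) 4 times. The integral of snap is jerk. Using j(0) = 9, we get j(t) = 9·cos(t). The antiderivative of jerk is acceleration. Using a(0) = 0, we get a(t) = 9·sin(t). The antiderivative of acceleration, with v(0) = -9, gives velocity: v(t) = -9·cos(t). Integrating velocity and using the initial condition x(0) = 1, we get x(t) = 1 - 9·sin(t). From the given position equation x(t) = 1 - 9·sin(t), we substitute t = pi to get x = 1.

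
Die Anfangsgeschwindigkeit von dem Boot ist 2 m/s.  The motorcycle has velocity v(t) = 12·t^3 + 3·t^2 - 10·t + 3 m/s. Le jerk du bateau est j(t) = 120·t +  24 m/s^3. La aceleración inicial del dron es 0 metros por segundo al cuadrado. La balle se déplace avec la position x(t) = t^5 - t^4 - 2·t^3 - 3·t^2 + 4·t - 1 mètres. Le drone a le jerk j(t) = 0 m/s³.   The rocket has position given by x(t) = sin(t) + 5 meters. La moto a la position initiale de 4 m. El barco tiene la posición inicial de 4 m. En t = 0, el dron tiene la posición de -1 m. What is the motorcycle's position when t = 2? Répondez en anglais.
We need to integrate our velocity equation v(t) = 12·t^3 + 3·t^2 - 10·t + 3 1 time. The antiderivative of velocity, with x(0) = 4, gives position: x(t) = 3·t^4 + t^3 - 5·t^2 + 3·t + 4. Using x(t) = 3·t^4 + t^3 - 5·t^2 + 3·t + 4 and substituting t = 2, we find x = 46.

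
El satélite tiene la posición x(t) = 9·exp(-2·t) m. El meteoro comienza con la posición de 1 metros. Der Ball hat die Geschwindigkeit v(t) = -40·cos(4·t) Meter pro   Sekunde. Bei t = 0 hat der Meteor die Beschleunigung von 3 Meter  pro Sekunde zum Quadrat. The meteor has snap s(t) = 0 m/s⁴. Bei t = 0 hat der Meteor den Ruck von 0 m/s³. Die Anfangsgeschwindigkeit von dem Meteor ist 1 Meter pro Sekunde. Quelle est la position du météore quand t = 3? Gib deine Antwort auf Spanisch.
Para resolver esto, necesitamos tomar 4 antiderivadas de nuestra ecuación del snap s(t) = 0. La integral del snap es la sacudida. Usando j(0) = 0, obtenemos j(t) = 0. Tomando ∫j(t)dt y aplicando a(0) = 3, encontramos a(t) = 3. Integrando la aceleración y usando la condición inicial v(0) = 1, obtenemos v(t) = 3·t + 1. Tomando ∫v(t)dt y aplicando x(0) = 1, encontramos x(t) = 3·t^2/2 + t + 1. Usando x(t) = 3·t^2/2 + t + 1 y sustituyendo t = 3, encontramos x = 35/2.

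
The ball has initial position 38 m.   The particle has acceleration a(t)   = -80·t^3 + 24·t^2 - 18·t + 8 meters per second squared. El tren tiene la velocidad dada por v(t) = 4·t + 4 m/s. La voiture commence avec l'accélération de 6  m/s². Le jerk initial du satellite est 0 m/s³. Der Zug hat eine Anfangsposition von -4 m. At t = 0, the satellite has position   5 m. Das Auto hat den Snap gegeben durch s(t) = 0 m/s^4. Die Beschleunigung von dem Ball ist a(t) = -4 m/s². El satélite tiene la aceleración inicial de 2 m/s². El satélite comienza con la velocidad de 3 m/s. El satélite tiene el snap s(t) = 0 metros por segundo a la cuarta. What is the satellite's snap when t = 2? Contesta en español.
Usando s(t) = 0 y sustituyendo t = 2, encontramos s = 0.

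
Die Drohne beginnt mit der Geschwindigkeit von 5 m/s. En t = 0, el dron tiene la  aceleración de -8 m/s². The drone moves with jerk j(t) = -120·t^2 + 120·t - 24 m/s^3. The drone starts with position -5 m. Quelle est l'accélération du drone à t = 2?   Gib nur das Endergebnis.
La réponse est -136.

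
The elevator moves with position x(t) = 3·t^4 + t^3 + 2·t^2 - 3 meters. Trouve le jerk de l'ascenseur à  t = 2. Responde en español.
Debemos derivar nuestra ecuación de la posición x(t) = 3·t^4 + t^3 + 2·t^2 - 3 3 veces. La derivada de la posición da la velocidad: v(t) = 12·t^3 + 3·t^2 + 4·t. La derivada de la velocidad da la aceleración: a(t) = 36·t^2 + 6·t + 4. Tomando d/dt de a(t), encontramos j(t) = 72·t + 6. De la ecuación de la sacudida j(t) = 72·t + 6, sustituimos t = 2 para obtener j = 150.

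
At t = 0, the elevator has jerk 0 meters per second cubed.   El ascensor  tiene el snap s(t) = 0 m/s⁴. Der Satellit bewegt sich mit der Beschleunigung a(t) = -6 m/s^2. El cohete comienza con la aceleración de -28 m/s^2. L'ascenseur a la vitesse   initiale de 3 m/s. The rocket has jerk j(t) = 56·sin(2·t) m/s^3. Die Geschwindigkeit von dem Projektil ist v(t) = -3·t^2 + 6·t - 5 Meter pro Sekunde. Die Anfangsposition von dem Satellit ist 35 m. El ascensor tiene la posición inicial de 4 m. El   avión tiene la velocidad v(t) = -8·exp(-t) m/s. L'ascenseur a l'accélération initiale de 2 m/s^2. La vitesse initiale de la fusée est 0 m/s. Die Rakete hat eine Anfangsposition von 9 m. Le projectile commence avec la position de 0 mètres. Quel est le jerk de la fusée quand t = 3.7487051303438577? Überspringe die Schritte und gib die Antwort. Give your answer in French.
Le jerk à t = 3.7487051303438577 est j = 52.4775516834674.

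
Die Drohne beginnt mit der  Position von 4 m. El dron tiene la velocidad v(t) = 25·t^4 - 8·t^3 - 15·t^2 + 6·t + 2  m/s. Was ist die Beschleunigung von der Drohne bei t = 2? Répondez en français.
Nous devons dériver notre équation de la vitesse v(t) = 25·t^4 - 8·t^3 - 15·t^2 + 6·t + 2 1 fois. En prenant d/dt de v(t), nous trouvons a(t) = 100·t^3 - 24·t^2 - 30·t + 6. De l'équation de l'accélération a(t) = 100·t^3 - 24·t^2 - 30·t + 6, nous substituons t = 2 pour obtenir a = 650.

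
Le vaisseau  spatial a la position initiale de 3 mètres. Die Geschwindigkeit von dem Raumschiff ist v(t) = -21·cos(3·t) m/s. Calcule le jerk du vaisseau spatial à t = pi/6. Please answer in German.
Ausgehend von der Geschwindigkeit v(t) = -21·cos(3·t), nehmen wir 2 Ableitungen. Durch Ableiten von der Geschwindigkeit erhalten wir die Beschleunigung: a(t) = 63·sin(3·t). Mit d/dt von a(t) finden wir j(t) = 189·cos(3·t). Aus der Gleichung für den Ruck j(t) = 189·cos(3·t), setzen wir t = pi/6 ein und erhalten j = 0.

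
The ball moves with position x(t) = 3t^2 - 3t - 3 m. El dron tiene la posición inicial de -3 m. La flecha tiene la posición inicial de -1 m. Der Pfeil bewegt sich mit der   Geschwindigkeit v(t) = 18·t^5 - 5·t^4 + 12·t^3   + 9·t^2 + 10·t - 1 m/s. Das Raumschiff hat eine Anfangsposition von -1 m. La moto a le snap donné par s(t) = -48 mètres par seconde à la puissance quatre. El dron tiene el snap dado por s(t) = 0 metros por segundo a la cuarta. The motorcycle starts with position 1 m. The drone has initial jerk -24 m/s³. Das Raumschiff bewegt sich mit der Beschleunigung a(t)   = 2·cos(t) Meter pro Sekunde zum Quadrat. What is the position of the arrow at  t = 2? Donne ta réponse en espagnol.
Necesitamos integrar nuestra ecuación de la velocidad v(t) = 18·t^5 - 5·t^4 + 12·t^3 + 9·t^2 + 10·t - 1 1 vez. Tomando ∫v(t)dt y aplicando x(0) = -1, encontramos x(t) = 3·t^6 - t^5 + 3·t^4 + 3·t^3 + 5·t^2 - t - 1. Usando x(t) = 3·t^6 - t^5 + 3·t^4 + 3·t^3 + 5·t^2 - t - 1 y sustituyendo t = 2, encontramos x = 249.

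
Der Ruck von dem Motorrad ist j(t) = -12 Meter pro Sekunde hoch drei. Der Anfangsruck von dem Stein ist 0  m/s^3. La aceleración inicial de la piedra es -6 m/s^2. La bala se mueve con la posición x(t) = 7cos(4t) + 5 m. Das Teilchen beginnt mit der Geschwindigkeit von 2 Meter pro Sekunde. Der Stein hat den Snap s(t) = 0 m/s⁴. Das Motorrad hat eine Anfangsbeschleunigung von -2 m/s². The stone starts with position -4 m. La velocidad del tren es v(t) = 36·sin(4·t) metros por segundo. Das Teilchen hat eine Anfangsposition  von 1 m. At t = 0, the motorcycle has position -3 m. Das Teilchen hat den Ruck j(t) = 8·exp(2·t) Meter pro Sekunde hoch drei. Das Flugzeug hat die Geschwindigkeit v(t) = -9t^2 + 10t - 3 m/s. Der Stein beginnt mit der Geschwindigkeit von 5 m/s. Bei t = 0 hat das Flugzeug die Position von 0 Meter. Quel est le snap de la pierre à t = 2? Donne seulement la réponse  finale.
La réponse est 0.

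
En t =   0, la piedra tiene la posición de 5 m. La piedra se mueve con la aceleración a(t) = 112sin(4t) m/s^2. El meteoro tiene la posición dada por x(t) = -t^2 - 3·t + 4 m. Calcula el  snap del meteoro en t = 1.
Para resolver esto, necesitamos tomar 4 derivadas de nuestra ecuación de la posición x(t) = -t^2 - 3·t + 4. Derivando la posición, obtenemos la velocidad: v(t) = -2·t - 3. Derivando la velocidad, obtenemos la aceleración: a(t) = -2. La derivada de la aceleración da la sacudida: j(t) = 0. La derivada de la sacudida da el snap: s(t) = 0. Tenemos el snap s(t) = 0. Sustituyendo t = 1: s(1) = 0.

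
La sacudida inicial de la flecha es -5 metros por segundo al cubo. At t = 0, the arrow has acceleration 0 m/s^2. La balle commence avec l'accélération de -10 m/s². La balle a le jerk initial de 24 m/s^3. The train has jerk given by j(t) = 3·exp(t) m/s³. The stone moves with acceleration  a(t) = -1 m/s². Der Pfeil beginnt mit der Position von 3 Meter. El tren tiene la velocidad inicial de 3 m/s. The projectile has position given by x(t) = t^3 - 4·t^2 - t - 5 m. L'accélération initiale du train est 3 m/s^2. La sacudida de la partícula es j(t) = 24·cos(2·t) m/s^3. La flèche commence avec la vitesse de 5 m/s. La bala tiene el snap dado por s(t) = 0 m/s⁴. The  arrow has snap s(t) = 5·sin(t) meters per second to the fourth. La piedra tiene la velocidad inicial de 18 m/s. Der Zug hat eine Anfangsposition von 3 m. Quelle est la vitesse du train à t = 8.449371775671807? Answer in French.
Nous devons trouver l'intégrale de notre équation du jerk j(t) = 3·exp(t) 2 fois. L'intégrale du jerk, avec a(0) = 3, donne l'accélération: a(t) = 3·exp(t). L'intégrale de l'accélération, avec v(0) = 3, donne la vitesse: v(t) = 3·exp(t). De l'équation de la vitesse v(t) = 3·exp(t), nous substituons t = 8.449371775671807 pour obtenir v = 14016.4099903074.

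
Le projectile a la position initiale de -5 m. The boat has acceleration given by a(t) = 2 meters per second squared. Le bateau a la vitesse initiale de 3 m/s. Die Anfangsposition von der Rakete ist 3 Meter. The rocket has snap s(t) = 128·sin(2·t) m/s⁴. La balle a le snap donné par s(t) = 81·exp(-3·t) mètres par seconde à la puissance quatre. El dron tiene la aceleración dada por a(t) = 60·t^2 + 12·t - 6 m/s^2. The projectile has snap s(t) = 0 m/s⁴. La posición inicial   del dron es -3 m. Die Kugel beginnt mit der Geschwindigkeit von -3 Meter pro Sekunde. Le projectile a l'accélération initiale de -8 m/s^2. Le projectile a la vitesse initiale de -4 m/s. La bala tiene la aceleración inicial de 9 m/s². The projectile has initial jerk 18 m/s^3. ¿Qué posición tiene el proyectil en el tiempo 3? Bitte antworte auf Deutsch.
Wir müssen die Stammfunktion unserer Gleichung für den Snap s(t) = 0 4-mal finden. Durch Integration von dem Snap und Verwendung der Anfangsbedingung j(0) = 18, erhalten wir j(t) = 18. Die Stammfunktion von dem Ruck ist die Beschleunigung. Mit a(0) = -8 erhalten wir a(t) = 18·t - 8. Das Integral von der Beschleunigung, mit v(0) = -4, ergibt die Geschwindigkeit: v(t) = 9·t^2 - 8·t - 4. Das Integral von der Geschwindigkeit ist die Position. Mit x(0) = -5 erhalten wir x(t) = 3·t^3 - 4·t^2 - 4·t - 5. Wir haben die Position x(t) = 3·t^3 - 4·t^2 - 4·t - 5. Durch Einsetzen von t = 3: x(3) = 28.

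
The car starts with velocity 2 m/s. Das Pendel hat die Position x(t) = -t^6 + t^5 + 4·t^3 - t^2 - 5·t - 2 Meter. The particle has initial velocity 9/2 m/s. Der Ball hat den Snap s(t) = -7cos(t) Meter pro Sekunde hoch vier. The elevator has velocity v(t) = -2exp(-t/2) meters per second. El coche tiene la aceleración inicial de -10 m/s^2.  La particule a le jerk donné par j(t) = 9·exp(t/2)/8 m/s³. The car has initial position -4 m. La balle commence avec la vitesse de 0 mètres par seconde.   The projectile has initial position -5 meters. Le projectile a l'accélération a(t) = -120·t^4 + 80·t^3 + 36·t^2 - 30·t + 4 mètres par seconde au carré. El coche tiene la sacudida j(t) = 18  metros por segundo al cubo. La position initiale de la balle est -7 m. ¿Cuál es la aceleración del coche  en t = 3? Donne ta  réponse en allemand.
Wir müssen unsere Gleichung für den Ruck j(t) = 18 1-mal integrieren. Mit ∫j(t)dt und Anwendung von a(0) = -10, finden wir a(t) = 18·t - 10. Wir haben die Beschleunigung a(t) = 18·t - 10. Durch Einsetzen von t = 3: a(3) = 44.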